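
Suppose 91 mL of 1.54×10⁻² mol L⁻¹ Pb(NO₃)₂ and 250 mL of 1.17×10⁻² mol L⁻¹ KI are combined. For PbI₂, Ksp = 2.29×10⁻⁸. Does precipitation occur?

Yes

The combined volume is 341 mL.
[Pb²⁺] = (1.54×10⁻²)(91)/341 = 4.11×10⁻³ mol L⁻¹
[I⁻] = (1.17×10⁻²)(250)/341 = 8.58×10⁻³ mol L⁻¹
Q = [Pb²⁺][I⁻]^2 = 3.02×10⁻⁷
Since Q (3.02×10⁻⁷) exceeds Ksp (2.29×10⁻⁸), PbI₂ will precipitate.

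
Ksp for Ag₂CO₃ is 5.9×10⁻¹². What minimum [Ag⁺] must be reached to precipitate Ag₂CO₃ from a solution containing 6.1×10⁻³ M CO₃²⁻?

A salt starts to precipitate once the ion product Q reaches its Ksp.
Ag₂CO₃(s) ⇌ 2 Ag⁺(aq) + CO₃²⁻(aq)
Ksp = [Ag⁺]^2[CO₃²⁻] = [Ag⁺]^2(6.1×10⁻³)
[Ag⁺]^2 = 5.9×10⁻¹² / (6.1×10⁻³) = 9.7×10⁻¹⁰
[Ag⁺] = 3.1×10⁻⁵ M

3.1×10⁻⁵ M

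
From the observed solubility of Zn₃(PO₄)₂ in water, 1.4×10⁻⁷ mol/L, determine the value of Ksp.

Ksp = 5.8×10⁻³³

Zn₃(PO₄)₂(s) ⇌ 3 Zn²⁺(aq) + 2 PO₄³⁻(aq)
Let s be the molar solubility. Then [Zn²⁺] = 3s and [PO₄³⁻] = 2s.
Ksp = [Zn²⁺]^3[PO₄³⁻]^2 = (3s)^3 · (2s)^2 = 108s^5
Ksp = 108 × (1.4×10⁻⁷)^5 = 5.8×10⁻³³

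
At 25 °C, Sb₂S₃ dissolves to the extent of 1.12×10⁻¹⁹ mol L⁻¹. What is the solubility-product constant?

Sb₂S₃(s) ⇌ 2 Sb³⁺(aq) + 3 S²⁻(aq)
If s mol/L of Sb₂S₃ dissolves, [Sb³⁺] = 2s and [S²⁻] = 3s.
Ksp = [Sb³⁺]^2[S²⁻]^3 = (2s)^2 · (3s)^3 = 108s^5
Ksp = 108 × (1.12×10⁻¹⁹)^5 = 1.90×10⁻⁹³

Ksp = 1.90×10⁻⁹³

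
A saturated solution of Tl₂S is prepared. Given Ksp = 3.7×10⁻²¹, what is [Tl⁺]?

1.9×10⁻⁷ M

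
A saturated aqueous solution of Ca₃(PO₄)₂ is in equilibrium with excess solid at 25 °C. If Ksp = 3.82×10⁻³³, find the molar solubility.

Ca₃(PO₄)₂(s) ⇌ 3 Ca²⁺(aq) + 2 PO₄³⁻(aq)
If s mol/L of Ca₃(PO₄)₂ dissolves, [Ca²⁺] = 3s and [PO₄³⁻] = 2s.
Ksp = [Ca²⁺]^3[PO₄³⁻]^2 = (3s)^3 · (2s)^2 = 108s^5
108s^5 = 3.82×10⁻³³  ⇒  s^5 = 3.54×10⁻³⁵
Taking the 5th root, s = 1.29×10⁻⁷ mol/L.

1.29×10⁻⁷ M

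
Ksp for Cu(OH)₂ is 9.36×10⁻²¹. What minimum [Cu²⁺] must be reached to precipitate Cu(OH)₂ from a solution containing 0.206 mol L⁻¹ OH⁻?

The threshold for precipitation is Q = Ksp.
Cu(OH)₂(s) ⇌ Cu²⁺(aq) + 2 OH⁻(aq)
Ksp = [Cu²⁺][OH⁻]^2 = [Cu²⁺](0.206)^2
[Cu²⁺] = 9.36×10⁻²¹ / (0.206)^2 = 2.21×10⁻¹⁹
[Cu²⁺] = 2.21×10⁻¹⁹ mol L⁻¹

2.21×10⁻¹⁹ M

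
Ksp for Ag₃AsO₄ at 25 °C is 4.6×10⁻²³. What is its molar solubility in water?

1.1×10⁻⁶ M

Ag₃AsO₄(s) ⇌ 3 Ag⁺(aq) + AsO₄³⁻(aq)
With molar solubility s: [Ag⁺] = 3s, [AsO₄³⁻] = s.
Ksp = [Ag⁺]^3[AsO₄³⁻] = (3s)^3 · s = 27s^4
27s^4 = 4.6×10⁻²³  ⇒  s^4 = 1.7×10⁻²⁴
s = (1.7×10⁻²⁴)^(1/4) = 1.1×10⁻⁶ mol L⁻¹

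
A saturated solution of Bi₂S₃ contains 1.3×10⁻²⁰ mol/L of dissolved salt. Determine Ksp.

Bi₂S₃(s) ⇌ 2 Bi³⁺(aq) + 3 S²⁻(aq)
Call the molar solubility s, so that [Bi³⁺] = 2s and [S²⁻] = 3s.
Ksp = [Bi³⁺]^2[S²⁻]^3 = (2s)^2 · (3s)^3 = 108s^5
Ksp = 108 × (1.3×10⁻²⁰)^5 = 4.0×10⁻⁹⁸

Ksp = 4.0×10⁻⁹⁸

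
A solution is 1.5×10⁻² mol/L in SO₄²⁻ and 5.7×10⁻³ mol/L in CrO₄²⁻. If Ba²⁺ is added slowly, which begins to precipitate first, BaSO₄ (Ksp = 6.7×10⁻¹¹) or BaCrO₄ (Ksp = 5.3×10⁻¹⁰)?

BaSO₄

Each salt precipitates once Q = Ksp for that salt.
For BaSO₄: [Ba²⁺] = (Ksp/[SO₄²⁻]) = 4.5×10⁻⁹ mol/L
For BaCrO₄: [Ba²⁺] = (Ksp/[CrO₄²⁻]) = 9.3×10⁻⁸ mol/L
The smaller threshold [Ba²⁺] is reached first, so BaSO₄ precipitates first.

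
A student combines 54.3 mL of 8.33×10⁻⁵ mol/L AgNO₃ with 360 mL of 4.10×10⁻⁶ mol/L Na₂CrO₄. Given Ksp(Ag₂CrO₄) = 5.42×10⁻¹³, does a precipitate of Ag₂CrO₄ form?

No

After mixing, V = 54.3 mL + 360 mL = 414.3 mL.
[Ag⁺] = (8.33×10⁻⁵)(54.3)/414.3 = 1.09×10⁻⁵ mol/L
[CrO₄²⁻] = (4.10×10⁻⁶)(360)/414.3 = 3.56×10⁻⁶ mol/L
Q = [Ag⁺]^2[CrO₄²⁻] = 4.25×10⁻¹⁶
Q = 4.25×10⁻¹⁶ < Ksp = 5.42×10⁻¹³, so the solution is unsaturated and no precipitate forms.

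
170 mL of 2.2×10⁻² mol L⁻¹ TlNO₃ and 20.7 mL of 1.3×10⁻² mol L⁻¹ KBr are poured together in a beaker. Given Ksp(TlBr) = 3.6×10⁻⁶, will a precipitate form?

Yes

Total volume after mixing = 170 + 20.7 = 190.7 mL.
[Tl⁺] = (2.2×10⁻²)(170)/190.7 = 2.0×10⁻² mol L⁻¹
[Br⁻] = (1.3×10⁻²)(20.7)/190.7 = 1.4×10⁻³ mol L⁻¹
Q = [Tl⁺][Br⁻] = 2.8×10⁻⁵
Since Q (2.8×10⁻⁵) exceeds Ksp (3.6×10⁻⁶), TlBr will precipitate.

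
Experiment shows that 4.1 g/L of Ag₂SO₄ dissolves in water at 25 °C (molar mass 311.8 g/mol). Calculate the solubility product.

Convert to molarity: s = 4.1 / 311.8 = 1.315×10⁻² mol/L
Ag₂SO₄(s) ⇌ 2 Ag⁺(aq) + SO₄²⁻(aq)
For each mole of Ag₂SO₄ that dissolves per liter, [Ag⁺] = 2s and [SO₄²⁻] = s; let s denote this solubility.
Ksp = [Ag⁺]^2[SO₄²⁻] = (2s)^2 · s = 4s^3
Ksp = 4 × (1.315×10⁻²)^3 = 9.1×10⁻⁶

Ksp = 9.1×10⁻⁶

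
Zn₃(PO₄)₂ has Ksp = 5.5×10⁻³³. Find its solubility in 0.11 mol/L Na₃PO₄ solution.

2.6×10⁻¹¹ M

Zn₃(PO₄)₂(s) ⇌ 3 Zn²⁺(aq) + 2 PO₄³⁻(aq)
Let s be the solubility of Zn₃(PO₄)₂ here. The common ion gives [PO₄³⁻] ≈ 0.11 mol/L, and [Zn²⁺] = 3s.
Ksp = [Zn²⁺]^3[PO₄³⁻]^2 = (3s)^3(0.11)^2
(3s)^3 = 5.5×10⁻³³ / (0.11)^2 = 4.5×10⁻³¹
s = 2.6×10⁻¹¹ mol/L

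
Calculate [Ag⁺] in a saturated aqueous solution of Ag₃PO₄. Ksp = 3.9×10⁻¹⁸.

Ag₃PO₄(s) ⇌ 3 Ag⁺(aq) + PO₄³⁻(aq)
With molar solubility s: [Ag⁺] = 3s, [PO₄³⁻] = s.
Ksp = [Ag⁺]^3[PO₄³⁻] = (3s)^3 · s = 27s^4 = 3.9×10⁻¹⁸
s = 1.9×10⁻⁵ mol/L
[Ag⁺] = 3s = 5.8×10⁻⁵ mol/L

5.8×10⁻⁵ M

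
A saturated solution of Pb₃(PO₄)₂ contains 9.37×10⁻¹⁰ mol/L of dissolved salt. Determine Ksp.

Pb₃(PO₄)₂(s) ⇌ 3 Pb²⁺(aq) + 2 PO₄³⁻(aq)
Let s be the molar solubility. Then [Pb²⁺] = 3s and [PO₄³⁻] = 2s.
Ksp = [Pb²⁺]^3[PO₄³⁻]^2 = (3s)^3 · (2s)^2 = 108s^5
Ksp = 108 × (9.37×10⁻¹⁰)^5 = 7.80×10⁻⁴⁴

Ksp = 7.80×10⁻⁴⁴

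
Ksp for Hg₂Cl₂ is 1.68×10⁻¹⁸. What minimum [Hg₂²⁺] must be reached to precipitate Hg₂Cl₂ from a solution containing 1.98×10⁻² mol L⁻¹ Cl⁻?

4.29×10⁻¹⁵ M

Precipitation of each salt begins when its ion product equals Ksp.
Hg₂Cl₂(s) ⇌ Hg₂²⁺(aq) + 2 Cl⁻(aq)
Ksp = [Hg₂²⁺][Cl⁻]^2 = [Hg₂²⁺](1.98×10⁻²)^2
[Hg₂²⁺] = 1.68×10⁻¹⁸ / (1.98×10⁻²)^2 = 4.29×10⁻¹⁵
[Hg₂²⁺] = 4.29×10⁻¹⁵ mol L⁻¹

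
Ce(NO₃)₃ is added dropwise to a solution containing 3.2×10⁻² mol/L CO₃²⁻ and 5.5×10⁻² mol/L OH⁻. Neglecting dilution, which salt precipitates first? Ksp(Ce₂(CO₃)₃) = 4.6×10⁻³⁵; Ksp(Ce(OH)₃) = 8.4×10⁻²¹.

Each salt precipitates once Q = Ksp for that salt.
For Ce₂(CO₃)₃: [Ce³⁺] = (Ksp/[CO₃²⁻]^3)^(1/2) = 1.2×10⁻¹⁵ mol/L
For Ce(OH)₃: [Ce³⁺] = (Ksp/[OH⁻]^3) = 5.0×10⁻¹⁷ mol/L
Since Ce(OH)₃ needs less Ce³⁺ to reach saturation, it precipitates first.

Ce(OH)₃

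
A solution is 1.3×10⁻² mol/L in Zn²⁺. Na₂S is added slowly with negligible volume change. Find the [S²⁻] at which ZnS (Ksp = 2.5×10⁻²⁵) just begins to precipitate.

Each salt precipitates once Q = Ksp for that salt.
ZnS(s) ⇌ Zn²⁺(aq) + S²⁻(aq)
Ksp = [Zn²⁺][S²⁻] = [S²⁻](1.3×10⁻²)
[S²⁻] = 2.5×10⁻²⁵ / (1.3×10⁻²) = 1.9×10⁻²³
[S²⁻] = 1.9×10⁻²³ mol/L

1.9×10⁻²³ M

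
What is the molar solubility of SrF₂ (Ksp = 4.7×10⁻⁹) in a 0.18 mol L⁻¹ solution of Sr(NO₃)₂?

8.1×10⁻⁵ M

SrF₂(s) ⇌ Sr²⁺(aq) + 2 F⁻(aq)
With Sr²⁺ already at 0.18 mol L⁻¹ and s small, take [Sr²⁺] ≈ 0.18 mol L⁻¹ and [F⁻] = 2s.
Ksp = [Sr²⁺][F⁻]^2 = (0.18)(2s)^2
(2s)^2 = 4.7×10⁻⁹ / (0.18) = 2.6×10⁻⁸
s = 8.1×10⁻⁵ mol L⁻¹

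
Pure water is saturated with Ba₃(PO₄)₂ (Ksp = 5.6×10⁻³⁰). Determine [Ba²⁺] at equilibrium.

1.7×10⁻⁶ M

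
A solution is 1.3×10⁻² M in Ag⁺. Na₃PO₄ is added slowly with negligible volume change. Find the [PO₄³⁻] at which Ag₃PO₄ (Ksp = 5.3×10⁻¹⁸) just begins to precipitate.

2.4×10⁻¹² M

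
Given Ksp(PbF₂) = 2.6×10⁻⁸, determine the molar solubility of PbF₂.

1.9×10⁻³ M

PbF₂(s) ⇌ Pb²⁺(aq) + 2 F⁻(aq)
With molar solubility s: [Pb²⁺] = s, [F⁻] = 2s.
Ksp = [Pb²⁺][F⁻]^2 = s · (2s)^2 = 4s^3
4s^3 = 2.6×10⁻⁸  ⇒  s^3 = 6.5×10⁻⁹
Taking the 3rd root, s = 1.9×10⁻³ M.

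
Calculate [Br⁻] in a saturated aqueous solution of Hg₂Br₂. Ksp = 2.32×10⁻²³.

3.59×10⁻⁸ M

Hg₂Br₂(s) ⇌ Hg₂²⁺(aq) + 2 Br⁻(aq)
Call the molar solubility s, so that [Hg₂²⁺] = s and [Br⁻] = 2s.
Ksp = [Hg₂²⁺][Br⁻]^2 = s · (2s)^2 = 4s^3 = 2.32×10⁻²³
s = 1.80×10⁻⁸ mol L⁻¹
[Br⁻] = 2s = 3.59×10⁻⁸ mol L⁻¹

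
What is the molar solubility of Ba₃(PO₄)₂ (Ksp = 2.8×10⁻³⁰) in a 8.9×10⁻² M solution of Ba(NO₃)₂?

Ba₃(PO₄)₂(s) ⇌ 3 Ba²⁺(aq) + 2 PO₄³⁻(aq)
Let s be the solubility of Ba₃(PO₄)₂ here. The common ion gives [Ba²⁺] ≈ 8.9×10⁻² M, and [PO₄³⁻] = 2s.
Ksp = [Ba²⁺]^3[PO₄³⁻]^2 = (8.9×10⁻²)^3(2s)^2
(2s)^2 = 2.8×10⁻³⁰ / (8.9×10⁻²)^3 = 4.0×10⁻²⁷
s = 3.2×10⁻¹⁴ M

3.2×10⁻¹⁴ M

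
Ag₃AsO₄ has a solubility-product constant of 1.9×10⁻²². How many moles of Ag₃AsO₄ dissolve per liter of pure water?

1.6×10⁻⁶ M

Ag₃AsO₄(s) ⇌ 3 Ag⁺(aq) + AsO₄³⁻(aq)
For each mole of Ag₃AsO₄ that dissolves per liter, [Ag⁺] = 3s and [AsO₄³⁻] = s; let s denote this solubility.
Ksp = [Ag⁺]^3[AsO₄³⁻] = (3s)^3 · s = 27s^4
27s^4 = 1.9×10⁻²²  ⇒  s^4 = 7.0×10⁻²⁴
s = 1.6×10⁻⁶ mol L⁻¹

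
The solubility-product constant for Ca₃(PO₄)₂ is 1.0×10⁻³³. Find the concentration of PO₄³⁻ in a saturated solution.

Ca₃(PO₄)₂(s) ⇌ 3 Ca²⁺(aq) + 2 PO₄³⁻(aq)
Let s be the molar solubility. Then [Ca²⁺] = 3s and [PO₄³⁻] = 2s.
Ksp = [Ca²⁺]^3[PO₄³⁻]^2 = (3s)^3 · (2s)^2 = 108s^5 = 1.0×10⁻³³
s = 9.8×10⁻⁸ mol/L
[PO₄³⁻] = 2s = 2.0×10⁻⁷ mol/L

2.0×10⁻⁷ M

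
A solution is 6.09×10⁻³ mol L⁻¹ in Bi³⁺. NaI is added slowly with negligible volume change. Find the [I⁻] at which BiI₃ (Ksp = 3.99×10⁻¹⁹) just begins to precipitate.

Precipitation begins when Q = Ksp.
BiI₃(s) ⇌ Bi³⁺(aq) + 3 I⁻(aq)
Ksp = [Bi³⁺][I⁻]^3 = [I⁻]^3(6.09×10⁻³)
[I⁻]^3 = 3.99×10⁻¹⁹ / (6.09×10⁻³) = 6.55×10⁻¹⁷
[I⁻] = 4.03×10⁻⁶ mol L⁻¹

4.03×10⁻⁶ M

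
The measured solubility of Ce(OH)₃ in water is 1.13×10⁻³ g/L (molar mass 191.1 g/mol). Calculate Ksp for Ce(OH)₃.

Ksp = 3.30×10⁻²⁰

Molar solubility s = (1.13×10⁻³ g/L) / (191.1 g/mol) = 5.9131×10⁻⁶ mol/L
Ce(OH)₃(s) ⇌ Ce³⁺(aq) + 3 OH⁻(aq)
If s mol/L of Ce(OH)₃ dissolves, [Ce³⁺] = s and [OH⁻] = 3s.
Ksp = [Ce³⁺][OH⁻]^3 = s · (3s)^3 = 27s^4
Ksp = 27 × (5.9131×10⁻⁶)^4 = 3.30×10⁻²⁰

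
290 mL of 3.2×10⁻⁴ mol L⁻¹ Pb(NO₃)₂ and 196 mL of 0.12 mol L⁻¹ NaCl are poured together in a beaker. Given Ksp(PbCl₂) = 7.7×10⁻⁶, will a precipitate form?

No

Total volume after mixing = 290 + 196 = 486 mL.
[Pb²⁺] = (3.2×10⁻⁴)(290)/486 = 1.9×10⁻⁴ mol L⁻¹
[Cl⁻] = (0.12)(196)/486 = 4.8×10⁻² mol L⁻¹
Q = [Pb²⁺][Cl⁻]^2 = 4.5×10⁻⁷
Since Q (4.5×10⁻⁷) is less than Ksp (7.7×10⁻⁶), no PbCl₂ precipitates.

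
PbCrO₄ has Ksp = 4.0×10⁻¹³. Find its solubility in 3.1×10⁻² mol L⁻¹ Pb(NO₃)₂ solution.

PbCrO₄(s) ⇌ Pb²⁺(aq) + CrO₄²⁻(aq)
Pb²⁺ is already present at 3.1×10⁻² mol L⁻¹. If s mol/L of PbCrO₄ dissolves, [CrO₄²⁻] = s while [Pb²⁺] ≈ 3.1×10⁻² mol L⁻¹.
Ksp = [Pb²⁺][CrO₄²⁻] = (3.1×10⁻²)s
s = 4.0×10⁻¹³ / (3.1×10⁻²) = 1.3×10⁻¹¹
s = 1.3×10⁻¹¹ mol L⁻¹

1.3×10⁻¹¹ M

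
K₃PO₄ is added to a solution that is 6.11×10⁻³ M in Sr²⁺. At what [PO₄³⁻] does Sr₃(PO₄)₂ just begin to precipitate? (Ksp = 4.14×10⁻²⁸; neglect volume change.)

4.26×10⁻¹¹ M

A salt starts to precipitate once the ion product Q reaches its Ksp.
Sr₃(PO₄)₂(s) ⇌ 3 Sr²⁺(aq) + 2 PO₄³⁻(aq)
Ksp = [Sr²⁺]^3[PO₄³⁻]^2 = [PO₄³⁻]^2(6.11×10⁻³)^3
[PO₄³⁻]^2 = 4.14×10⁻²⁸ / (6.11×10⁻³)^3 = 1.82×10⁻²¹
[PO₄³⁻] = 4.26×10⁻¹¹ M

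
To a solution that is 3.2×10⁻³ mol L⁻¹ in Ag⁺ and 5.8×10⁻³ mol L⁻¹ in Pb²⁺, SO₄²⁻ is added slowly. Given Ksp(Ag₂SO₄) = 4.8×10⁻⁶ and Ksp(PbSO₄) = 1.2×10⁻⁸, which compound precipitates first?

Precipitation of each salt begins when its ion product equals Ksp.
For Ag₂SO₄: [SO₄²⁻] = (Ksp/[Ag⁺]^2) = 0.47 mol L⁻¹
For PbSO₄: [SO₄²⁻] = (Ksp/[Pb²⁺]) = 2.1×10⁻⁶ mol L⁻¹
The smaller threshold [SO₄²⁻] is reached first, so PbSO₄ precipitates first.

PbSO₄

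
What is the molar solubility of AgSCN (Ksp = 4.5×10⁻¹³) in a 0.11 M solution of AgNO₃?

4.1×10⁻¹² M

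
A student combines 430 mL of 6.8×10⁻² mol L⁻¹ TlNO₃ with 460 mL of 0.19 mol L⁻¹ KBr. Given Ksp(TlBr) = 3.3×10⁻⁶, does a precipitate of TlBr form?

After mixing, V = 430 mL + 460 mL = 890 mL.
[Tl⁺] = (6.8×10⁻²)(430)/890 = 3.3×10⁻² mol L⁻¹
[Br⁻] = (0.19)(460)/890 = 9.8×10⁻² mol L⁻¹
Q = [Tl⁺][Br⁻] = 3.2×10⁻³
Q = 3.2×10⁻³ > Ksp = 3.3×10⁻⁶, so the solution is supersaturated and TlBr precipitates.

Yes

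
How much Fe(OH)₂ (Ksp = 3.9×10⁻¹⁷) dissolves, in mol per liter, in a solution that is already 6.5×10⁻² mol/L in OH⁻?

9.2×10⁻¹⁵ M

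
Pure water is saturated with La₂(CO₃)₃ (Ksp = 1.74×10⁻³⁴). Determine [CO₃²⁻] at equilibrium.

2.08×10⁻⁷ M

La₂(CO₃)₃(s) ⇌ 2 La³⁺(aq) + 3 CO₃²⁻(aq)
If s mol/L of La₂(CO₃)₃ dissolves, [La³⁺] = 2s and [CO₃²⁻] = 3s.
Ksp = [La³⁺]^2[CO₃²⁻]^3 = (2s)^2 · (3s)^3 = 108s^5 = 1.74×10⁻³⁴
s = 6.94×10⁻⁸ M
[CO₃²⁻] = 3s = 2.08×10⁻⁷ M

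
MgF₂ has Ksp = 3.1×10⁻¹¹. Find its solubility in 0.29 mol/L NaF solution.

MgF₂(s) ⇌ Mg²⁺(aq) + 2 F⁻(aq)
Let s be the solubility of MgF₂ here. The common ion gives [F⁻] ≈ 0.29 mol/L, and [Mg²⁺] = s.
Ksp = [Mg²⁺][F⁻]^2 = s(0.29)^2
s = 3.1×10⁻¹¹ / (0.29)^2 = 3.7×10⁻¹⁰
s = 3.7×10⁻¹⁰ mol/L

3.7×10⁻¹⁰ M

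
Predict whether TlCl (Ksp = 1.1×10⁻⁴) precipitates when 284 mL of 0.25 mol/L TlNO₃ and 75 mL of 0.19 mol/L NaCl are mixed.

After mixing, V = 284 mL + 75 mL = 359 mL.
[Tl⁺] = (0.25)(284)/359 = 0.20 mol/L
[Cl⁻] = (0.19)(75)/359 = 4.0×10⁻² mol/L
Q = [Tl⁺][Cl⁻] = 7.9×10⁻³
Because Q > Ksp (7.9×10⁻³ vs 1.1×10⁻⁴), a precipitate of TlCl forms.

Yes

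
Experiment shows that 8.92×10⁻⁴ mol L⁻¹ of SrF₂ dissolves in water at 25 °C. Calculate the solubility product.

SrF₂(s) ⇌ Sr²⁺(aq) + 2 F⁻(aq)
For each mole of SrF₂ that dissolves per liter, [Sr²⁺] = s and [F⁻] = 2s; let s denote this solubility.
Ksp = [Sr²⁺][F⁻]^2 = s · (2s)^2 = 4s^3
Ksp = 4 × (8.92×10⁻⁴)^3 = 2.84×10⁻⁹

Ksp = 2.84×10⁻⁹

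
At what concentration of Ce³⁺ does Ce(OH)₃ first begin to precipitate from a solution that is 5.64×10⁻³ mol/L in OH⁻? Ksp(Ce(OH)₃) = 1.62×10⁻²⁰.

9.03×10⁻¹⁴ M

The threshold for precipitation is Q = Ksp.
Ce(OH)₃(s) ⇌ Ce³⁺(aq) + 3 OH⁻(aq)
Ksp = [Ce³⁺][OH⁻]^3 = [Ce³⁺](5.64×10⁻³)^3
[Ce³⁺] = 1.62×10⁻²⁰ / (5.64×10⁻³)^3 = 9.03×10⁻¹⁴
[Ce³⁺] = 9.03×10⁻¹⁴ mol/L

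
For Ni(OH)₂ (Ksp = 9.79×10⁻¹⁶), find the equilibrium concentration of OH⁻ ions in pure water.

1.25×10⁻⁵ M

Ni(OH)₂(s) ⇌ Ni²⁺(aq) + 2 OH⁻(aq)
Call the molar solubility s, so that [Ni²⁺] = s and [OH⁻] = 2s.
Ksp = [Ni²⁺][OH⁻]^2 = s · (2s)^2 = 4s^3 = 9.79×10⁻¹⁶
s = 6.26×10⁻⁶ mol/L
[OH⁻] = 2s = 1.25×10⁻⁵ mol/L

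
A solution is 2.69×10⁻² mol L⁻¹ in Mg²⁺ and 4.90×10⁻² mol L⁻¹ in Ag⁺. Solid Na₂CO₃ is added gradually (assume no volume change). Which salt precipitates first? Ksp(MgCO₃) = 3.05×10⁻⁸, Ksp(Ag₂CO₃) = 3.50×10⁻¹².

Ag₂CO₃

Each salt precipitates once Q = Ksp for that salt.
For MgCO₃: [CO₃²⁻] = (Ksp/[Mg²⁺]) = 1.13×10⁻⁶ mol L⁻¹
For Ag₂CO₃: [CO₃²⁻] = (Ksp/[Ag⁺]^2) = 1.46×10⁻⁹ mol L⁻¹
Ag₂CO₃ requires the lower [CO₃²⁻], so it precipitates first.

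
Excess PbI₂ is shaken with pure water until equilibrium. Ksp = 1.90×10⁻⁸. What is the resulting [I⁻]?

3.36×10⁻³ M

PbI₂(s) ⇌ Pb²⁺(aq) + 2 I⁻(aq)
If s mol/L of PbI₂ dissolves, [Pb²⁺] = s and [I⁻] = 2s.
Ksp = [Pb²⁺][I⁻]^2 = s · (2s)^2 = 4s^3 = 1.90×10⁻⁸
s = 1.68×10⁻³ M
[I⁻] = 2s = 3.36×10⁻³ M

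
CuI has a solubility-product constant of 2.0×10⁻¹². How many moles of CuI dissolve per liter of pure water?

1.4×10⁻⁶ M

CuI(s) ⇌ Cu⁺(aq) + I⁻(aq)
Call the molar solubility s, so that [Cu⁺] = s and [I⁻] = s.
Ksp = [Cu⁺][I⁻] = s · s = s^2
s^2 = 2.0×10⁻¹²
s = (2.0×10⁻¹²)^(1/2) = 1.4×10⁻⁶ mol L⁻¹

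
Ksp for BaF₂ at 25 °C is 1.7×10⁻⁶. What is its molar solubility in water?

7.5×10⁻³ M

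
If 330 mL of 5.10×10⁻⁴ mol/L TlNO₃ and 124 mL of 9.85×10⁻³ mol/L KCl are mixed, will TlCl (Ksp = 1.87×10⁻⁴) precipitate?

No

Total volume after mixing = 330 + 124 = 454 mL.
[Tl⁺] = (5.10×10⁻⁴)(330)/454 = 3.71×10⁻⁴ mol/L
[Cl⁻] = (9.85×10⁻³)(124)/454 = 2.69×10⁻³ mol/L
Q = [Tl⁺][Cl⁻] = 9.97×10⁻⁷
Since Q (9.97×10⁻⁷) is less than Ksp (1.87×10⁻⁴), no TlCl precipitates.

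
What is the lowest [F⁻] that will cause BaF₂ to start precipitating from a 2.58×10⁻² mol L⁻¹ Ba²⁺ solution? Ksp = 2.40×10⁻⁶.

9.64×10⁻³ M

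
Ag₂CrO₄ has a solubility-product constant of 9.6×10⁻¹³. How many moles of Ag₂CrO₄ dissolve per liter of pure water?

Ag₂CrO₄(s) ⇌ 2 Ag⁺(aq) + CrO₄²⁻(aq)
If s mol/L of Ag₂CrO₄ dissolves, [Ag⁺] = 2s and [CrO₄²⁻] = s.
Ksp = [Ag⁺]^2[CrO₄²⁻] = (2s)^2 · s = 4s^3
4s^3 = 9.6×10⁻¹³  ⇒  s^3 = 2.4×10⁻¹³
s = (2.4×10⁻¹³)^(1/3) = 6.2×10⁻⁵ M

6.2×10⁻⁵ M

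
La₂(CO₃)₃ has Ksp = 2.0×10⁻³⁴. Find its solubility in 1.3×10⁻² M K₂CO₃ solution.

4.8×10⁻¹⁵ M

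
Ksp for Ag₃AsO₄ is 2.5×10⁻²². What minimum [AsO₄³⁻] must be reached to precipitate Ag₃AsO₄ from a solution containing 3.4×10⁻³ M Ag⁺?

6.4×10⁻¹⁵ M

The threshold for precipitation is Q = Ksp.
Ag₃AsO₄(s) ⇌ 3 Ag⁺(aq) + AsO₄³⁻(aq)
Ksp = [Ag⁺]^3[AsO₄³⁻] = [AsO₄³⁻](3.4×10⁻³)^3
[AsO₄³⁻] = 2.5×10⁻²² / (3.4×10⁻³)^3 = 6.4×10⁻¹⁵
[AsO₄³⁻] = 6.4×10⁻¹⁵ M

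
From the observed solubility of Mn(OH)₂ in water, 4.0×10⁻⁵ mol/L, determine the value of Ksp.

Mn(OH)₂(s) ⇌ Mn²⁺(aq) + 2 OH⁻(aq)
If s mol/L of Mn(OH)₂ dissolves, [Mn²⁺] = s and [OH⁻] = 2s.
Ksp = [Mn²⁺][OH⁻]^2 = s · (2s)^2 = 4s^3
Ksp = 4 × (4.0×10⁻⁵)^3 = 2.6×10⁻¹³

Ksp = 2.6×10⁻¹³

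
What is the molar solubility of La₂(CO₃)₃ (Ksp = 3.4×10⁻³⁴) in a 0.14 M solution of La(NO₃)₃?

La₂(CO₃)₃(s) ⇌ 2 La³⁺(aq) + 3 CO₃²⁻(aq)
La³⁺ is already present at 0.14 M. If s mol/L of La₂(CO₃)₃ dissolves, [CO₃²⁻] = 3s while [La³⁺] ≈ 0.14 M.
Ksp = [La³⁺]^2[CO₃²⁻]^3 = (0.14)^2(3s)^3
(3s)^3 = 3.4×10⁻³⁴ / (0.14)^2 = 1.7×10⁻³²
s = 8.6×10⁻¹² M

8.6×10⁻¹² M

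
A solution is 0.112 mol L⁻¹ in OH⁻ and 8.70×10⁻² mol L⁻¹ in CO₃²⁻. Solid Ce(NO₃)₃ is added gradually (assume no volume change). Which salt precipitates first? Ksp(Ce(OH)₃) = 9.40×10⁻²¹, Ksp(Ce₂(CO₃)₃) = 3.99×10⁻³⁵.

Ce(OH)₃

The threshold for precipitation is Q = Ksp.
For Ce(OH)₃: [Ce³⁺] = (Ksp/[OH⁻]^3) = 6.69×10⁻¹⁸ mol L⁻¹
For Ce₂(CO₃)₃: [Ce³⁺] = (Ksp/[CO₃²⁻]^3)^(1/2) = 2.46×10⁻¹⁶ mol L⁻¹
Ce(OH)₃ requires the lower [Ce³⁺], so it precipitates first.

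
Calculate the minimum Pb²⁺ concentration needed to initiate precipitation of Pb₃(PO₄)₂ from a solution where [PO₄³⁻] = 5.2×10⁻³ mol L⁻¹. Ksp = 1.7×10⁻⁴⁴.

8.6×10⁻¹⁴ M

Precipitation begins when Q = Ksp.
Pb₃(PO₄)₂(s) ⇌ 3 Pb²⁺(aq) + 2 PO₄³⁻(aq)
Ksp = [Pb²⁺]^3[PO₄³⁻]^2 = [Pb²⁺]^3(5.2×10⁻³)^2
[Pb²⁺]^3 = 1.7×10⁻⁴⁴ / (5.2×10⁻³)^2 = 6.3×10⁻⁴⁰
[Pb²⁺] = 8.6×10⁻¹⁴ mol L⁻¹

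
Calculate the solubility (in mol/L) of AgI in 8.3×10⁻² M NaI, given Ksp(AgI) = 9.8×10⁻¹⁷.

1.2×10⁻¹⁵ M

AgI(s) ⇌ Ag⁺(aq) + I⁻(aq)
I⁻ is already present at 8.3×10⁻² M. If s mol/L of AgI dissolves, [Ag⁺] = s while [I⁻] ≈ 8.3×10⁻² M.
Ksp = [Ag⁺][I⁻] = s(8.3×10⁻²)
s = 9.8×10⁻¹⁷ / (8.3×10⁻²) = 1.2×10⁻¹⁵
s = 1.2×10⁻¹⁵ M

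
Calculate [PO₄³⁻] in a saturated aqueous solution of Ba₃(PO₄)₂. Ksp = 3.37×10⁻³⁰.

1.00×10⁻⁶ M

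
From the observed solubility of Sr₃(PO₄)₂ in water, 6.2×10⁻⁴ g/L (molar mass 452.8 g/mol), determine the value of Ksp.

Ksp = 5.2×10⁻²⁸

Molar solubility s = (6.2×10⁻⁴ g/L) / (452.8 g/mol) = 1.369×10⁻⁶ mol/L
Sr₃(PO₄)₂(s) ⇌ 3 Sr²⁺(aq) + 2 PO₄³⁻(aq)
For each mole of Sr₃(PO₄)₂ that dissolves per liter, [Sr²⁺] = 3s and [PO₄³⁻] = 2s; let s denote this solubility.
Ksp = [Sr²⁺]^3[PO₄³⁻]^2 = (3s)^3 · (2s)^2 = 108s^5
Ksp = 108 × (1.369×10⁻⁶)^5 = 5.2×10⁻²⁸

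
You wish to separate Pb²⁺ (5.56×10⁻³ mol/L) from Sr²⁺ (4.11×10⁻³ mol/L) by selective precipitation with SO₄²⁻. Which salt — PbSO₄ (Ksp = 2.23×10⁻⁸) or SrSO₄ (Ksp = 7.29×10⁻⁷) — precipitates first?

A salt starts to precipitate once the ion product Q reaches its Ksp.
For PbSO₄: [SO₄²⁻] = (Ksp/[Pb²⁺]) = 4.01×10⁻⁶ mol/L
For SrSO₄: [SO₄²⁻] = (Ksp/[Sr²⁺]) = 1.77×10⁻⁴ mol/L
PbSO₄ requires the lower [SO₄²⁻], so it precipitates first.

PbSO₄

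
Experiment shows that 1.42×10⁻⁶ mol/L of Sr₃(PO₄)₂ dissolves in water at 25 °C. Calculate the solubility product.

Sr₃(PO₄)₂(s) ⇌ 3 Sr²⁺(aq) + 2 PO₄³⁻(aq)
Call the molar solubility s, so that [Sr²⁺] = 3s and [PO₄³⁻] = 2s.
Ksp = [Sr²⁺]^3[PO₄³⁻]^2 = (3s)^3 · (2s)^2 = 108s^5
Ksp = 108 × (1.42×10⁻⁶)^5 = 6.24×10⁻²⁸

Ksp = 6.24×10⁻²⁸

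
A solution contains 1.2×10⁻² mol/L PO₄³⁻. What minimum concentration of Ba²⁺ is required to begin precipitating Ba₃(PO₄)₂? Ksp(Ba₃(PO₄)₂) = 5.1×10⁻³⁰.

Each salt precipitates once Q = Ksp for that salt.
Ba₃(PO₄)₂(s) ⇌ 3 Ba²⁺(aq) + 2 PO₄³⁻(aq)
Ksp = [Ba²⁺]^3[PO₄³⁻]^2 = [Ba²⁺]^3(1.2×10⁻²)^2
[Ba²⁺]^3 = 5.1×10⁻³⁰ / (1.2×10⁻²)^2 = 3.5×10⁻²⁶
[Ba²⁺] = 3.3×10⁻⁹ mol/L

3.3×10⁻⁹ M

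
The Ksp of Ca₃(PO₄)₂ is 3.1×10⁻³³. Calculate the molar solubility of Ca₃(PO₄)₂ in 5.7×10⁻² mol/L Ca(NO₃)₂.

2.0×10⁻¹⁵ M

Ca₃(PO₄)₂(s) ⇌ 3 Ca²⁺(aq) + 2 PO₄³⁻(aq)
With Ca²⁺ already at 5.7×10⁻² mol/L and s small, take [Ca²⁺] ≈ 5.7×10⁻² mol/L and [PO₄³⁻] = 2s.
Ksp = [Ca²⁺]^3[PO₄³⁻]^2 = (5.7×10⁻²)^3(2s)^2
(2s)^2 = 3.1×10⁻³³ / (5.7×10⁻²)^3 = 1.7×10⁻²⁹
s = 2.0×10⁻¹⁵ mol/L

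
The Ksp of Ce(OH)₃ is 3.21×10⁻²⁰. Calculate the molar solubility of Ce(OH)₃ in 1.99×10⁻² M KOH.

4.07×10⁻¹⁵ M

Ce(OH)₃(s) ⇌ Ce³⁺(aq) + 3 OH⁻(aq)
The solution already contains OH⁻ at 1.99×10⁻² M. Let s be the molar solubility of Ce(OH)₃.
[OH⁻] ≈ 1.99×10⁻² M (common ion dominates); [Ce³⁺] = s.
Ksp = [Ce³⁺][OH⁻]^3 = s(1.99×10⁻²)^3
s = 3.21×10⁻²⁰ / (1.99×10⁻²)^3 = 4.07×10⁻¹⁵
s = 4.07×10⁻¹⁵ M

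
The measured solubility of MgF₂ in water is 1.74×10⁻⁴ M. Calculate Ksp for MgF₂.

Ksp = 2.11×10⁻¹¹

MgF₂(s) ⇌ Mg²⁺(aq) + 2 F⁻(aq)
For each mole of MgF₂ that dissolves per liter, [Mg²⁺] = s and [F⁻] = 2s; let s denote this solubility.
Ksp = [Mg²⁺][F⁻]^2 = s · (2s)^2 = 4s^3
Ksp = 4 × (1.74×10⁻⁴)^3 = 2.11×10⁻¹¹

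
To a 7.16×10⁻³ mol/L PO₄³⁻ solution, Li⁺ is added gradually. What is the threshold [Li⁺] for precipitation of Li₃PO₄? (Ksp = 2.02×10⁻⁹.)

Precipitation of each salt begins when its ion product equals Ksp.
Li₃PO₄(s) ⇌ 3 Li⁺(aq) + PO₄³⁻(aq)
Ksp = [Li⁺]^3[PO₄³⁻] = [Li⁺]^3(7.16×10⁻³)
[Li⁺]^3 = 2.02×10⁻⁹ / (7.16×10⁻³) = 2.82×10⁻⁷
[Li⁺] = 6.56×10⁻³ mol/L

6.56×10⁻³ M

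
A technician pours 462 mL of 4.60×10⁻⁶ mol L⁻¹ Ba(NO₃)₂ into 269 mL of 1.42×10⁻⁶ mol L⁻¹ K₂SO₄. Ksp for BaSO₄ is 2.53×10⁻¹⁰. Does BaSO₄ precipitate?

The combined volume is 731 mL.
[Ba²⁺] = (4.60×10⁻⁶)(462)/731 = 2.91×10⁻⁶ mol L⁻¹
[SO₄²⁻] = (1.42×10⁻⁶)(269)/731 = 5.23×10⁻⁷ mol L⁻¹
Q = [Ba²⁺][SO₄²⁻] = 1.52×10⁻¹²
Since Q (1.52×10⁻¹²) is less than Ksp (2.53×10⁻¹⁰), no BaSO₄ precipitates.

No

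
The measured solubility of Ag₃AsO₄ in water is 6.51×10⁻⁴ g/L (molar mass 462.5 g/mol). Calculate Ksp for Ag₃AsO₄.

Convert to molarity: s = 6.51×10⁻⁴ / 462.5 = 1.4076×10⁻⁶ mol/L
Ag₃AsO₄(s) ⇌ 3 Ag⁺(aq) + AsO₄³⁻(aq)
Call the molar solubility s, so that [Ag⁺] = 3s and [AsO₄³⁻] = s.
Ksp = [Ag⁺]^3[AsO₄³⁻] = (3s)^3 · s = 27s^4
Ksp = 27 × (1.4076×10⁻⁶)^4 = 1.06×10⁻²²

Ksp = 1.06×10⁻²²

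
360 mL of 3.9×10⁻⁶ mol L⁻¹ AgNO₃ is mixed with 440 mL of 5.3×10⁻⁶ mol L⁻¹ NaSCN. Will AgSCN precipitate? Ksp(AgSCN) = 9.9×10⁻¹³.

Yes

After mixing, V = 360 mL + 440 mL = 800 mL.
[Ag⁺] = (3.9×10⁻⁶)(360)/800 = 1.8×10⁻⁶ mol L⁻¹
[SCN⁻] = (5.3×10⁻⁶)(440)/800 = 2.9×10⁻⁶ mol L⁻¹
Q = [Ag⁺][SCN⁻] = 5.1×10⁻¹²
Since Q (5.1×10⁻¹²) exceeds Ksp (9.9×10⁻¹³), AgSCN will precipitate.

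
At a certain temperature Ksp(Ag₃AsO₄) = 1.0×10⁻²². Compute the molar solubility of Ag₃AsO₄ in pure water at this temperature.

Ag₃AsO₄(s) ⇌ 3 Ag⁺(aq) + AsO₄³⁻(aq)
For each mole of Ag₃AsO₄ that dissolves per liter, [Ag⁺] = 3s and [AsO₄³⁻] = s; let s denote this solubility.
Ksp = [Ag⁺]^3[AsO₄³⁻] = (3s)^3 · s = 27s^4
27s^4 = 1.0×10⁻²²  ⇒  s^4 = 3.7×10⁻²⁴
Taking the 4th root, s = 1.4×10⁻⁶ M.

1.4×10⁻⁶ M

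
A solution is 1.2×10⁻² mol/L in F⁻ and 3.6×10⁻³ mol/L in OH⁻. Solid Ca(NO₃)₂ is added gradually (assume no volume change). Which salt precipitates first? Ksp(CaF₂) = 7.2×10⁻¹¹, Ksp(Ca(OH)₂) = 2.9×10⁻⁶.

CaF₂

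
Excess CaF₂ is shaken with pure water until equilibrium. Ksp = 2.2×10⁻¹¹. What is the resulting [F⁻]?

3.5×10⁻⁴ M

CaF₂(s) ⇌ Ca²⁺(aq) + 2 F⁻(aq)
Call the molar solubility s, so that [Ca²⁺] = s and [F⁻] = 2s.
Ksp = [Ca²⁺][F⁻]^2 = s · (2s)^2 = 4s^3 = 2.2×10⁻¹¹
s = 1.8×10⁻⁴ M
[F⁻] = 2s = 3.5×10⁻⁴ M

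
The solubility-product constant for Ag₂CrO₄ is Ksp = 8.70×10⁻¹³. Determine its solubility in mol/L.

6.01×10⁻⁵ M

Ag₂CrO₄(s) ⇌ 2 Ag⁺(aq) + CrO₄²⁻(aq)
Let s be the molar solubility. Then [Ag⁺] = 2s and [CrO₄²⁻] = s.
Ksp = [Ag⁺]^2[CrO₄²⁻] = (2s)^2 · s = 4s^3
4s^3 = 8.70×10⁻¹³  ⇒  s^3 = 2.18×10⁻¹³
Taking the 3rd root, s = 6.01×10⁻⁵ mol L⁻¹.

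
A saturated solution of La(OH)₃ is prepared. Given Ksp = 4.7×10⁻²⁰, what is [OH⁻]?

1.9×10⁻⁵ M

La(OH)₃(s) ⇌ La³⁺(aq) + 3 OH⁻(aq)
For each mole of La(OH)₃ that dissolves per liter, [La³⁺] = s and [OH⁻] = 3s; let s denote this solubility.
Ksp = [La³⁺][OH⁻]^3 = s · (3s)^3 = 27s^4 = 4.7×10⁻²⁰
s = 6.5×10⁻⁶ M
[OH⁻] = 3s = 1.9×10⁻⁵ M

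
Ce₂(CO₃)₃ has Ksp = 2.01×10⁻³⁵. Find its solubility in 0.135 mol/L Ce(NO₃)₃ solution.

3.44×10⁻¹² M

Ce₂(CO₃)₃(s) ⇌ 2 Ce³⁺(aq) + 3 CO₃²⁻(aq)
The solution already contains Ce³⁺ at 0.135 mol/L. Let s be the molar solubility of Ce₂(CO₃)₃.
[Ce³⁺] ≈ 0.135 mol/L (common ion dominates); [CO₃²⁻] = 3s.
Ksp = [Ce³⁺]^2[CO₃²⁻]^3 = (0.135)^2(3s)^3
(3s)^3 = 2.01×10⁻³⁵ / (0.135)^2 = 1.10×10⁻³³
s = 3.44×10⁻¹² mol/L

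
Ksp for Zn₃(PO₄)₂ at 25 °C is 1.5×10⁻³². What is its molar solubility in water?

Zn₃(PO₄)₂(s) ⇌ 3 Zn²⁺(aq) + 2 PO₄³⁻(aq)
Call the molar solubility s, so that [Zn²⁺] = 3s and [PO₄³⁻] = 2s.
Ksp = [Zn²⁺]^3[PO₄³⁻]^2 = (3s)^3 · (2s)^2 = 108s^5
108s^5 = 1.5×10⁻³²  ⇒  s^5 = 1.4×10⁻³⁴
Taking the 5th root, s = 1.7×10⁻⁷ M.

1.7×10⁻⁷ M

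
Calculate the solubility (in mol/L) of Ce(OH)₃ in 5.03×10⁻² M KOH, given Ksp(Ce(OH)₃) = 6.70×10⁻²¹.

Ce(OH)₃(s) ⇌ Ce³⁺(aq) + 3 OH⁻(aq)
OH⁻ is already present at 5.03×10⁻² M. If s mol/L of Ce(OH)₃ dissolves, [Ce³⁺] = s while [OH⁻] ≈ 5.03×10⁻² M.
Ksp = [Ce³⁺][OH⁻]^3 = s(5.03×10⁻²)^3
s = 6.70×10⁻²¹ / (5.03×10⁻²)^3 = 5.26×10⁻¹⁷
s = 5.26×10⁻¹⁷ M

5.26×10⁻¹⁷ M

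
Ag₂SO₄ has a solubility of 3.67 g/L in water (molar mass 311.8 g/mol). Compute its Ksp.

s = (3.67 g L⁻¹)/(311.8 g mol⁻¹) = 1.1770×10⁻² M
Ag₂SO₄(s) ⇌ 2 Ag⁺(aq) + SO₄²⁻(aq)
Let s be the molar solubility. Then [Ag⁺] = 2s and [SO₄²⁻] = s.
Ksp = [Ag⁺]^2[SO₄²⁻] = (2s)^2 · s = 4s^3
Ksp = 4 × (1.1770×10⁻²)^3 = 6.52×10⁻⁶

Ksp = 6.52×10⁻⁶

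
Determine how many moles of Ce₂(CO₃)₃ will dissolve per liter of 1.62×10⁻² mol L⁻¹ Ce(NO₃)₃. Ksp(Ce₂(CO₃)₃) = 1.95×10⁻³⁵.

1.40×10⁻¹¹ M

Ce₂(CO₃)₃(s) ⇌ 2 Ce³⁺(aq) + 3 CO₃²⁻(aq)
The solution already contains Ce³⁺ at 1.62×10⁻² mol L⁻¹. Let s be the molar solubility of Ce₂(CO₃)₃.
[Ce³⁺] ≈ 1.62×10⁻² mol L⁻¹ (common ion dominates); [CO₃²⁻] = 3s.
Ksp = [Ce³⁺]^2[CO₃²⁻]^3 = (1.62×10⁻²)^2(3s)^3
(3s)^3 = 1.95×10⁻³⁵ / (1.62×10⁻²)^2 = 7.43×10⁻³²
s = 1.40×10⁻¹¹ mol L⁻¹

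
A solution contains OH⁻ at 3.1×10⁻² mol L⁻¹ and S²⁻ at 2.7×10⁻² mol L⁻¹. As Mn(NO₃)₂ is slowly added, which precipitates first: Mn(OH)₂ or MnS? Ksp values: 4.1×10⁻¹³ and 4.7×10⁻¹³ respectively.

Precipitation of each salt begins when its ion product equals Ksp.
For Mn(OH)₂: [Mn²⁺] = (Ksp/[OH⁻]^2) = 4.3×10⁻¹⁰ mol L⁻¹
For MnS: [Mn²⁺] = (Ksp/[S²⁻]) = 1.7×10⁻¹¹ mol L⁻¹
Since MnS needs less Mn²⁺ to reach saturation, it precipitates first.

MnS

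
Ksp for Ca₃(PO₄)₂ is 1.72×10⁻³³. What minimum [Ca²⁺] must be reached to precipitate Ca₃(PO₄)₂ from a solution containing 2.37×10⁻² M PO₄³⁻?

1.45×10⁻¹⁰ M

A salt starts to precipitate once the ion product Q reaches its Ksp.
Ca₃(PO₄)₂(s) ⇌ 3 Ca²⁺(aq) + 2 PO₄³⁻(aq)
Ksp = [Ca²⁺]^3[PO₄³⁻]^2 = [Ca²⁺]^3(2.37×10⁻²)^2
[Ca²⁺]^3 = 1.72×10⁻³³ / (2.37×10⁻²)^2 = 3.06×10⁻³⁰
[Ca²⁺] = 1.45×10⁻¹⁰ M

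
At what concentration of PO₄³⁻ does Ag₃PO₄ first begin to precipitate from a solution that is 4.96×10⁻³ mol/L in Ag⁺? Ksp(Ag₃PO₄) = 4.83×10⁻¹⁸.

3.96×10⁻¹¹ M

Precipitation begins when Q = Ksp.
Ag₃PO₄(s) ⇌ 3 Ag⁺(aq) + PO₄³⁻(aq)
Ksp = [Ag⁺]^3[PO₄³⁻] = [PO₄³⁻](4.96×10⁻³)^3
[PO₄³⁻] = 4.83×10⁻¹⁸ / (4.96×10⁻³)^3 = 3.96×10⁻¹¹
[PO₄³⁻] = 3.96×10⁻¹¹ mol/L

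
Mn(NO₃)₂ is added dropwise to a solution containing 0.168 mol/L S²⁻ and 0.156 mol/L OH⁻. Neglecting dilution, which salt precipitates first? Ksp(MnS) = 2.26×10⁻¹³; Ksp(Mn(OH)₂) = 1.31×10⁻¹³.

Precipitation begins when Q = Ksp.
For MnS: [Mn²⁺] = (Ksp/[S²⁻]) = 1.35×10⁻¹² mol/L
For Mn(OH)₂: [Mn²⁺] = (Ksp/[OH⁻]^2) = 5.38×10⁻¹² mol/L
MnS requires the lower [Mn²⁺], so it precipitates first.

MnS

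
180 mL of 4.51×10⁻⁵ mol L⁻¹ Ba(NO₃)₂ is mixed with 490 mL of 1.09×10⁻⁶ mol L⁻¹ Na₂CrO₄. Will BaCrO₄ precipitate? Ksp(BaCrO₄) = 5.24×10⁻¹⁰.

After mixing, V = 180 mL + 490 mL = 670 mL.
[Ba²⁺] = (4.51×10⁻⁵)(180)/670 = 1.21×10⁻⁵ mol L⁻¹
[CrO₄²⁻] = (1.09×10⁻⁶)(490)/670 = 7.97×10⁻⁷ mol L⁻¹
Q = [Ba²⁺][CrO₄²⁻] = 9.66×10⁻¹²
Q < Ksp (9.66×10⁻¹² vs 5.24×10⁻¹⁰); the solution remains unsaturated and no precipitate forms.

No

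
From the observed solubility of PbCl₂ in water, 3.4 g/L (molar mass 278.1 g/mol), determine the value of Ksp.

Ksp = 7.3×10⁻⁶

Molar solubility s = (3.4 g/L) / (278.1 g/mol) = 1.223×10⁻² mol/L
PbCl₂(s) ⇌ Pb²⁺(aq) + 2 Cl⁻(aq)
If s mol/L of PbCl₂ dissolves, [Pb²⁺] = s and [Cl⁻] = 2s.
Ksp = [Pb²⁺][Cl⁻]^2 = s · (2s)^2 = 4s^3
Ksp = 4 × (1.223×10⁻²)^3 = 7.3×10⁻⁶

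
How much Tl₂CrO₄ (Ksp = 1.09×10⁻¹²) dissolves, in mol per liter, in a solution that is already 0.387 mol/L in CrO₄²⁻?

Tl₂CrO₄(s) ⇌ 2 Tl⁺(aq) + CrO₄²⁻(aq)
With CrO₄²⁻ already at 0.387 mol/L and s small, take [CrO₄²⁻] ≈ 0.387 mol/L and [Tl⁺] = 2s.
Ksp = [Tl⁺]^2[CrO₄²⁻] = (2s)^2(0.387)
(2s)^2 = 1.09×10⁻¹² / (0.387) = 2.82×10⁻¹²
s = 8.39×10⁻⁷ mol/L

8.39×10⁻⁷ M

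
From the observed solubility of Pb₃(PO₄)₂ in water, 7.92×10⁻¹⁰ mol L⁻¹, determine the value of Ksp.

Ksp = 3.37×10⁻⁴⁴

Pb₃(PO₄)₂(s) ⇌ 3 Pb²⁺(aq) + 2 PO₄³⁻(aq)
Let s be the molar solubility. Then [Pb²⁺] = 3s and [PO₄³⁻] = 2s.
Ksp = [Pb²⁺]^3[PO₄³⁻]^2 = (3s)^3 · (2s)^2 = 108s^5
Ksp = 108 × (7.92×10⁻¹⁰)^5 = 3.37×10⁻⁴⁴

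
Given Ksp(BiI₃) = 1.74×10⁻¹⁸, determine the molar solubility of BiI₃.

BiI₃(s) ⇌ Bi³⁺(aq) + 3 I⁻(aq)
If s mol/L of BiI₃ dissolves, [Bi³⁺] = s and [I⁻] = 3s.
Ksp = [Bi³⁺][I⁻]^3 = s · (3s)^3 = 27s^4
27s^4 = 1.74×10⁻¹⁸  ⇒  s^4 = 6.44×10⁻²⁰
Taking the 4th root, s = 1.59×10⁻⁵ M.

1.59×10⁻⁵ M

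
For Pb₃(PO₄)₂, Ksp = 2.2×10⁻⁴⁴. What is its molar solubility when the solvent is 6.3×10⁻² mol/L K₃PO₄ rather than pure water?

5.9×10⁻¹⁵ M

Pb₃(PO₄)₂(s) ⇌ 3 Pb²⁺(aq) + 2 PO₄³⁻(aq)
PO₄³⁻ is already present at 6.3×10⁻² mol/L. If s mol/L of Pb₃(PO₄)₂ dissolves, [Pb²⁺] = 3s while [PO₄³⁻] ≈ 6.3×10⁻² mol/L.
Ksp = [Pb²⁺]^3[PO₄³⁻]^2 = (3s)^3(6.3×10⁻²)^2
(3s)^3 = 2.2×10⁻⁴⁴ / (6.3×10⁻²)^2 = 5.5×10⁻⁴²
s = 5.9×10⁻¹⁵ mol/L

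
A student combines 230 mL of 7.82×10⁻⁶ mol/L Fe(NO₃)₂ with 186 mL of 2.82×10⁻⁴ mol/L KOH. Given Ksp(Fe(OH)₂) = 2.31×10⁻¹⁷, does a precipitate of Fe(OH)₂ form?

Yes

Total volume after mixing = 230 + 186 = 416 mL.
[Fe²⁺] = (7.82×10⁻⁶)(230)/416 = 4.32×10⁻⁶ mol/L
[OH⁻] = (2.82×10⁻⁴)(186)/416 = 1.26×10⁻⁴ mol/L
Q = [Fe²⁺][OH⁻]^2 = 6.87×10⁻¹⁴
Since Q (6.87×10⁻¹⁴) exceeds Ksp (2.31×10⁻¹⁷), Fe(OH)₂ will precipitate.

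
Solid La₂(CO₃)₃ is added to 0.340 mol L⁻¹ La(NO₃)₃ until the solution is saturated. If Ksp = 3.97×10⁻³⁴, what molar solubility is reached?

5.03×10⁻¹² M

La₂(CO₃)₃(s) ⇌ 2 La³⁺(aq) + 3 CO₃²⁻(aq)
With La³⁺ already at 0.340 mol L⁻¹ and s small, take [La³⁺] ≈ 0.340 mol L⁻¹ and [CO₃²⁻] = 3s.
Ksp = [La³⁺]^2[CO₃²⁻]^3 = (0.340)^2(3s)^3
(3s)^3 = 3.97×10⁻³⁴ / (0.340)^2 = 3.43×10⁻³³
s = 5.03×10⁻¹² mol L⁻¹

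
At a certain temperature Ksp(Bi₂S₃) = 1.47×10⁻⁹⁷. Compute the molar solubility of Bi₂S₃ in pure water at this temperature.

Bi₂S₃(s) ⇌ 2 Bi³⁺(aq) + 3 S²⁻(aq)
Let s be the molar solubility. Then [Bi³⁺] = 2s and [S²⁻] = 3s.
Ksp = [Bi³⁺]^2[S²⁻]^3 = (2s)^2 · (3s)^3 = 108s^5
108s^5 = 1.47×10⁻⁹⁷  ⇒  s^5 = 1.36×10⁻⁹⁹
s = 1.69×10⁻²⁰ mol L⁻¹

1.69×10⁻²⁰ M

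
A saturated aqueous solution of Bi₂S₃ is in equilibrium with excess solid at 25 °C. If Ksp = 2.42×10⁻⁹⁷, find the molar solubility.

1.86×10⁻²⁰ M

Bi₂S₃(s) ⇌ 2 Bi³⁺(aq) + 3 S²⁻(aq)
If s mol/L of Bi₂S₃ dissolves, [Bi³⁺] = 2s and [S²⁻] = 3s.
Ksp = [Bi³⁺]^2[S²⁻]^3 = (2s)^2 · (3s)^3 = 108s^5
108s^5 = 2.42×10⁻⁹⁷  ⇒  s^5 = 2.24×10⁻⁹⁹
s = 1.86×10⁻²⁰ mol/L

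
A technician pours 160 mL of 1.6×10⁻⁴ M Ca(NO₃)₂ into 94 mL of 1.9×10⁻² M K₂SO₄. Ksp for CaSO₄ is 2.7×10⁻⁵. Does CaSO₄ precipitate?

No

Total volume after mixing = 160 + 94 = 254 mL.
[Ca²⁺] = (1.6×10⁻⁴)(160)/254 = 1.0×10⁻⁴ M
[SO₄²⁻] = (1.9×10⁻²)(94)/254 = 7.0×10⁻³ M
Q = [Ca²⁺][SO₄²⁻] = 7.1×10⁻⁷
Q < Ksp (7.1×10⁻⁷ vs 2.7×10⁻⁵); the solution remains unsaturated and no precipitate forms.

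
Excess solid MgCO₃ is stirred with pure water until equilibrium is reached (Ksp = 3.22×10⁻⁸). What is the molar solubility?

1.79×10⁻⁴ M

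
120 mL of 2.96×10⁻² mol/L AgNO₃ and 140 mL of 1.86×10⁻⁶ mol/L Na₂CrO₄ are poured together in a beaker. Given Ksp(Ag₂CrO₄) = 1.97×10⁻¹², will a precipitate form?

After mixing, V = 120 mL + 140 mL = 260 mL.
[Ag⁺] = (2.96×10⁻²)(120)/260 = 1.37×10⁻² mol/L
[CrO₄²⁻] = (1.86×10⁻⁶)(140)/260 = 1.00×10⁻⁶ mol/L
Q = [Ag⁺]^2[CrO₄²⁻] = 1.87×10⁻¹⁰
Q = 1.87×10⁻¹⁰ > Ksp = 1.97×10⁻¹², so the solution is supersaturated and Ag₂CrO₄ precipitates.

Yes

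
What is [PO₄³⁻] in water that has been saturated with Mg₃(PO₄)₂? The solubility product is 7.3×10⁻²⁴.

1.8×10⁻⁵ M

Mg₃(PO₄)₂(s) ⇌ 3 Mg²⁺(aq) + 2 PO₄³⁻(aq)
Call the molar solubility s, so that [Mg²⁺] = 3s and [PO₄³⁻] = 2s.
Ksp = [Mg²⁺]^3[PO₄³⁻]^2 = (3s)^3 · (2s)^2 = 108s^5 = 7.3×10⁻²⁴
s = 9.2×10⁻⁶ mol/L
[PO₄³⁻] = 2s = 1.8×10⁻⁵ mol/L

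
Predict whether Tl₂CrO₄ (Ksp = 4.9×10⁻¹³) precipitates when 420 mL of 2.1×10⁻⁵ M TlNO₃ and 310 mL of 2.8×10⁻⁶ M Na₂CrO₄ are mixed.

No

The combined volume is 730 mL.
[Tl⁺] = (2.1×10⁻⁵)(420)/730 = 1.2×10⁻⁵ M
[CrO₄²⁻] = (2.8×10⁻⁶)(310)/730 = 1.2×10⁻⁶ M
Q = [Tl⁺]^2[CrO₄²⁻] = 1.7×10⁻¹⁶
Q < Ksp (1.7×10⁻¹⁶ vs 4.9×10⁻¹³); the solution remains unsaturated and no precipitate forms.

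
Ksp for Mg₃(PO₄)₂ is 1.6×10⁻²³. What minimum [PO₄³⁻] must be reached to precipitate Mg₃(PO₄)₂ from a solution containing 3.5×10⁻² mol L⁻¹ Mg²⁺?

The threshold for precipitation is Q = Ksp.
Mg₃(PO₄)₂(s) ⇌ 3 Mg²⁺(aq) + 2 PO₄³⁻(aq)
Ksp = [Mg²⁺]^3[PO₄³⁻]^2 = [PO₄³⁻]^2(3.5×10⁻²)^3
[PO₄³⁻]^2 = 1.6×10⁻²³ / (3.5×10⁻²)^3 = 3.7×10⁻¹⁹
[PO₄³⁻] = 6.1×10⁻¹⁰ mol L⁻¹

6.1×10⁻¹⁰ M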